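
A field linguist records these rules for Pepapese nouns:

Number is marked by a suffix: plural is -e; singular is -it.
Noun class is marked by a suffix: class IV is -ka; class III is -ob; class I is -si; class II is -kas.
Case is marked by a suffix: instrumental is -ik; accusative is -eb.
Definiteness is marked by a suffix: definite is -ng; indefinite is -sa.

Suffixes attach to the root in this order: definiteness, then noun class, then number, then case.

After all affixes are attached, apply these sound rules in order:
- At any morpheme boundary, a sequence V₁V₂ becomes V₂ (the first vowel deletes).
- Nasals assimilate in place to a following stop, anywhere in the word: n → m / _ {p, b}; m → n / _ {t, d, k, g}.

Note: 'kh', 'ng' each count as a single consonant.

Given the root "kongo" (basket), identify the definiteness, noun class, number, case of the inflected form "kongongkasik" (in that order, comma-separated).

Segment: kongo-ng-kas-e-ik.
definiteness: -ng → definite.
noun class: -kas → class II.
number: -e → plural.
case: -ik → instrumental.

definite, class II, plural, instrumental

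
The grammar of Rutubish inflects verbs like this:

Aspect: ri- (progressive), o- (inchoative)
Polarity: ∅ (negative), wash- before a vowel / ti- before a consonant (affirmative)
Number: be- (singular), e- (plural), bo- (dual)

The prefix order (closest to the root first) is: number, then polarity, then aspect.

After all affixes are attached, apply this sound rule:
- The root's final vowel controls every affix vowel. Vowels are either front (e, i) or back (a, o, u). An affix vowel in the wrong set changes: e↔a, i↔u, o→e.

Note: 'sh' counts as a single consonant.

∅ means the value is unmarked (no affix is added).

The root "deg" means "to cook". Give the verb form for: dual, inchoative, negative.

ebedeg

Attach number dual bo- → bodeg.
polarity = negative: zero marking, form stays bodeg.
Attach aspect inchoative o- → obodeg.
Apply vowel harmony: obodeg → ebedeg.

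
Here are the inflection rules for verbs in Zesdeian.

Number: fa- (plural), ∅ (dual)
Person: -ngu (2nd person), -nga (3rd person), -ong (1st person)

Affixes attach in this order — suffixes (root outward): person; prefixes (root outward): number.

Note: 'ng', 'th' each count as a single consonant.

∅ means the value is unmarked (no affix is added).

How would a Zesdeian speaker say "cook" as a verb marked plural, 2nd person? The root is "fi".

fafingu

Attach number plural fa- → fafi.
Attach person 2nd person -ngu → fafingu.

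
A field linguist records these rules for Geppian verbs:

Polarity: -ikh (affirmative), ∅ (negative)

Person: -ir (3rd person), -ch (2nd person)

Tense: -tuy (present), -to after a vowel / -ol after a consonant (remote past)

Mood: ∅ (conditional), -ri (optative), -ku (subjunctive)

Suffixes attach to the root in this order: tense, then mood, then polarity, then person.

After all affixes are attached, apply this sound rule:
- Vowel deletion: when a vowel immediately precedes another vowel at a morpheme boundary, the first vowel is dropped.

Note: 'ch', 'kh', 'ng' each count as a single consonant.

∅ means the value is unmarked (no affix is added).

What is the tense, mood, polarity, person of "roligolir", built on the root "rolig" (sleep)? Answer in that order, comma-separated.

Segment: rolig-ol-ir.
tense: -to/ol → remote past.
mood: ∅ → conditional.
polarity: ∅ → negative.
person: -ir → 3rd person.

remote past, conditional, negative, 3rd person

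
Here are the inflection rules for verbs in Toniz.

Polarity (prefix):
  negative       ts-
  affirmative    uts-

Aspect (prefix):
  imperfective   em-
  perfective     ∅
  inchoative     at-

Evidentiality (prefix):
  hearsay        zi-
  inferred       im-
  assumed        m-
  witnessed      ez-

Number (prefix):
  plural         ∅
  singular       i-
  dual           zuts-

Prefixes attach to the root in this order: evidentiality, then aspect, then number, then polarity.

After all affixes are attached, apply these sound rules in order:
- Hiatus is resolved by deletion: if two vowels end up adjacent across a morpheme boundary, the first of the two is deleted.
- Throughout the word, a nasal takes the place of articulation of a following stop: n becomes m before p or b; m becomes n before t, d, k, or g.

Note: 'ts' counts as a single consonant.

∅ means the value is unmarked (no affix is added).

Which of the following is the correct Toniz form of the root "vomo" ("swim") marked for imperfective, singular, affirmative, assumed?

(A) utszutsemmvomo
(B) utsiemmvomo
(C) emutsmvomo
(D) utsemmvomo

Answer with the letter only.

Attach evidentiality assumed m- → mvomo.
Attach aspect imperfective em- → emmvomo.
Attach number singular i- → iemmvomo.
Attach polarity affirmative uts- → utsiemmvomo.
Apply vowel deletion: utsiemmvomo → utsemmvomo.
Nasal assimilation: no change.
So the correct form is utsemmvomo, option (D).
(B) utsiemmvomo is wrong: it fails to apply the sound rule(s).
(C) emutsmvomo is wrong: it has the affixes in the wrong order.
(A) utszutsemmvomo is wrong: it uses dual instead of singular for number.

D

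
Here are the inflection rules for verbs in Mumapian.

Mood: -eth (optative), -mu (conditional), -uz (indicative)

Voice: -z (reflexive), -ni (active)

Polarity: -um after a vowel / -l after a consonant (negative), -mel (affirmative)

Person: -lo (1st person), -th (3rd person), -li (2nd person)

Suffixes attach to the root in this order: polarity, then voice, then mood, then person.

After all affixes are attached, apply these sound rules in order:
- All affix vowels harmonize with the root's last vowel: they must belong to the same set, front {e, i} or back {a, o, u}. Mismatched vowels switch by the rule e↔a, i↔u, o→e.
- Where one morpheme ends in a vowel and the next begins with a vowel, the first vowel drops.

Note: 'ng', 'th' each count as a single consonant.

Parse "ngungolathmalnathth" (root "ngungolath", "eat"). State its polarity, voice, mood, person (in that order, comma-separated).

Segment: ngungolath-mel-ni-eth-th.
polarity: -mel → affirmative.
voice: -ni → active.
mood: -eth → optative.
person: -th → 3rd person.

affirmative, active, optative, 3rd person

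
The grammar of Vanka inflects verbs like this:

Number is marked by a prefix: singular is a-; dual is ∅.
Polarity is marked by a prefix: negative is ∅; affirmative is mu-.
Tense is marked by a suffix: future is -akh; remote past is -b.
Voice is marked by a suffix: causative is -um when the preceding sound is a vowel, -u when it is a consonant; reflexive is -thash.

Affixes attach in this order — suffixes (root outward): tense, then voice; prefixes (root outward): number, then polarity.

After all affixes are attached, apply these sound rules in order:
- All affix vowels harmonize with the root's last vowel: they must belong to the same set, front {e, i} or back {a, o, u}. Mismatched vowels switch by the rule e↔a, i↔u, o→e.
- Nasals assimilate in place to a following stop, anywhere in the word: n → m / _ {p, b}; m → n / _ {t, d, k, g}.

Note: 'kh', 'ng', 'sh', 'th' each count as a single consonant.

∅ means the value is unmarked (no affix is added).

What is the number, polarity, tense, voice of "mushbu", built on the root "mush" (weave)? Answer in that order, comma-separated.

Segment: mush-b-u.
number: ∅ → dual.
polarity: ∅ → negative.
tense: -b → remote past.
voice: -um/u → causative.

dual, negative, remote past, causative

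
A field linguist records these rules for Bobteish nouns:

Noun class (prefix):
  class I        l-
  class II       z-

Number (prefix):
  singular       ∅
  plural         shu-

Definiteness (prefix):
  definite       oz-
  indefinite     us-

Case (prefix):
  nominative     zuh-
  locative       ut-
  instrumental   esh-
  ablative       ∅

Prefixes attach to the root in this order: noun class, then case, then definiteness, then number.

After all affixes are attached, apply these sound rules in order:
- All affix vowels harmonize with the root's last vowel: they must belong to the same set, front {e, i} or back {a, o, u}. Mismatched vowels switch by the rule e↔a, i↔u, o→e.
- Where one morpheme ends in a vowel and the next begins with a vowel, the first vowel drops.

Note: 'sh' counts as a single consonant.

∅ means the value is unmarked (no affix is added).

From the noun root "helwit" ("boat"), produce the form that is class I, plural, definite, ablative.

Attach noun class class I l- → lhelwit.
case = ablative: zero marking, form stays lhelwit.
Attach definiteness definite oz- → ozlhelwit.
Attach number plural shu- → shuozlhelwit.
Apply vowel harmony: shuozlhelwit → shiezlhelwit.
Apply vowel deletion: shiezlhelwit → shezlhelwit.

shezlhelwit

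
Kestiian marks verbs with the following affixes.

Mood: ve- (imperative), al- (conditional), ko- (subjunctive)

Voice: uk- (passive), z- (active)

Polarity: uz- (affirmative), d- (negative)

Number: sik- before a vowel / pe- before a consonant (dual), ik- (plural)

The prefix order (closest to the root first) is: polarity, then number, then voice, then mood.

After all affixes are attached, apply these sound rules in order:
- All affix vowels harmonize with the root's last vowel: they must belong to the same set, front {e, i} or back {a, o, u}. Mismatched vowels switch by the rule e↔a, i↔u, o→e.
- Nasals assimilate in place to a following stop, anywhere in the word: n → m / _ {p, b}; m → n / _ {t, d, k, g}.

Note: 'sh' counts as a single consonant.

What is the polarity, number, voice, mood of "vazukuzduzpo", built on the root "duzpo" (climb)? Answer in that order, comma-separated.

affirmative, plural, active, imperative

Segment: ve-z-ik-uz-duzpo.
polarity: uz- → affirmative.
number: ik- → plural.
voice: z- → active.
mood: ve- → imperative.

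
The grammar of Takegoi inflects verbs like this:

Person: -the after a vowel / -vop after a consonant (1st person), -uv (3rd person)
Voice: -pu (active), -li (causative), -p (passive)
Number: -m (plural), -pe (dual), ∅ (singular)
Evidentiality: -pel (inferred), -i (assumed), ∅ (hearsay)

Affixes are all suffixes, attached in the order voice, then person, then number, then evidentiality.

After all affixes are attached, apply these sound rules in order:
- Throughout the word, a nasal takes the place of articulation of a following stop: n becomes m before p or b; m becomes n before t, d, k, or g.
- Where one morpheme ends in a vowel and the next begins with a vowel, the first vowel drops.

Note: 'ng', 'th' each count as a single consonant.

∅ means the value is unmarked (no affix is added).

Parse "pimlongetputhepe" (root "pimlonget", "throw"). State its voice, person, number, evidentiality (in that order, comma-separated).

active, 1st person, dual, hearsay

Segment: pimlonget-pu-the-pe.
voice: -pu → active.
person: -the/vop → 1st person.
number: -pe → dual.
evidentiality: ∅ → hearsay.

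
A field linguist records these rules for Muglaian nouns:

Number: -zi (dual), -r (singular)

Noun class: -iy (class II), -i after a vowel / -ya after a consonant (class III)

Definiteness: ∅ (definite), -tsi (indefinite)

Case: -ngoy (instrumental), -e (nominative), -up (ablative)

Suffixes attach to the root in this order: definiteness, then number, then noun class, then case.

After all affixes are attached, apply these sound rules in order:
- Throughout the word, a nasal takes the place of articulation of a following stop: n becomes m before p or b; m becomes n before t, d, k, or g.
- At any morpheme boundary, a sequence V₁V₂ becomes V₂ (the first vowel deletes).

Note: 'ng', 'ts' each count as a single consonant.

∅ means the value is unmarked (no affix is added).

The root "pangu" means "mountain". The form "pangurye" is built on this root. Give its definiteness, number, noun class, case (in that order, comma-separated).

definite, singular, class III, nominative

Segment: pangu-r-ya-e.
definiteness: ∅ → definite.
number: -r → singular.
noun class: -i/ya → class III.
case: -e → nominative.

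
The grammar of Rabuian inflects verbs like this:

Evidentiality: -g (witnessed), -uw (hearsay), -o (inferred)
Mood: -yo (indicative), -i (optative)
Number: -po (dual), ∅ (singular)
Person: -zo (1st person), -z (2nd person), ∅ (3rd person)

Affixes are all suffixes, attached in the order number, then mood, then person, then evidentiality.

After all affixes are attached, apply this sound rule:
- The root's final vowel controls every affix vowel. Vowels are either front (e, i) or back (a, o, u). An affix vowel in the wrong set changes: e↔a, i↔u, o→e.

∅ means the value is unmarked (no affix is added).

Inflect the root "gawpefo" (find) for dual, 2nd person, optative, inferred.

gawpefopouzo

Attach number dual -po → gawpefopo.
Attach mood optative -i → gawpefopoi.
Attach person 2nd person -z → gawpefopoiz.
Attach evidentiality inferred -o → gawpefopoizo.
Apply vowel harmony: gawpefopoizo → gawpefopouzo.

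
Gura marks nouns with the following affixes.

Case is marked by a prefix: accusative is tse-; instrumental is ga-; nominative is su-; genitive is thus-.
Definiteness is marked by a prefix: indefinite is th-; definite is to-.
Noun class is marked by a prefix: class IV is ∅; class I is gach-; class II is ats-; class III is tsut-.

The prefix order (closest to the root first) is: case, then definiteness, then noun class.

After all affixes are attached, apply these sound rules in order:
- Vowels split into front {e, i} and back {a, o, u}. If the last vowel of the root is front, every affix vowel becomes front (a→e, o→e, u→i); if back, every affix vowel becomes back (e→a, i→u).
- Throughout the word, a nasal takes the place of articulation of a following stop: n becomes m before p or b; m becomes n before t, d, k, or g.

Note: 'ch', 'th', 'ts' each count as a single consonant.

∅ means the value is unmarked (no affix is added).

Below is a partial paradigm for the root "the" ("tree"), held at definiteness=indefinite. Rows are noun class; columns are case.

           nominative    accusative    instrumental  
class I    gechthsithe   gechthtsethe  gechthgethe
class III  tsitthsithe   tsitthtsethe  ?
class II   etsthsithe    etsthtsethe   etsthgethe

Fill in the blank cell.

Attach case instrumental ga- → gathe.
Attach definiteness indefinite th- → thgathe.
Attach noun class class III tsut- → tsutthgathe.
Apply vowel harmony: tsutthgathe → tsitthgethe.
Nasal assimilation: no change.

tsitthgethe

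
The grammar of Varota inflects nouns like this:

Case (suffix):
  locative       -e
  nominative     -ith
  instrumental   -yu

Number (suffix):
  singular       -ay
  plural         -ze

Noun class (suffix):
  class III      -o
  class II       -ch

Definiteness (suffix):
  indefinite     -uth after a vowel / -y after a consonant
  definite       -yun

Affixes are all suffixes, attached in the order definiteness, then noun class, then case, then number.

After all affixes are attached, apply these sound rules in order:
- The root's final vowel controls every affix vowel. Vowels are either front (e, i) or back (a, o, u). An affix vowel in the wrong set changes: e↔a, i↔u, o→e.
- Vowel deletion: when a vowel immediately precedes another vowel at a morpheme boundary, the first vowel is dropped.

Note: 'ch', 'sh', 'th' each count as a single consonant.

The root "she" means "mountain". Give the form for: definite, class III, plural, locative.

sheyineze

Attach definiteness definite -yun → sheyun.
Attach noun class class III -o → sheyuno.
Attach case locative -e → sheyunoe.
Attach number plural -ze → sheyunoeze.
Apply vowel harmony: sheyunoeze → sheyineeze.
Apply vowel deletion: sheyineeze → sheyineze.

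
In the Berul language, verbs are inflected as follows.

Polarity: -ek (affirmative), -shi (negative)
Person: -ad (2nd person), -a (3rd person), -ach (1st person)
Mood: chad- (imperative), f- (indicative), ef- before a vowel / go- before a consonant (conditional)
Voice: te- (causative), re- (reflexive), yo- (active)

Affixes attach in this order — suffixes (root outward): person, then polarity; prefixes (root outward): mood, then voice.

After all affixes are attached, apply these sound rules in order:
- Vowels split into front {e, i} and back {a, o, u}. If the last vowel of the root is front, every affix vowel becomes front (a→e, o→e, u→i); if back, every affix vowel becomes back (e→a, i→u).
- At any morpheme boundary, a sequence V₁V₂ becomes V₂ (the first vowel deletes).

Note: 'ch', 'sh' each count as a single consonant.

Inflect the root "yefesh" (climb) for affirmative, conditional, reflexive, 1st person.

Attach mood conditional go- (before consonant 'y') → goyefesh.
Attach person 1st person -ach → goyefeshach.
Attach polarity affirmative -ek → goyefeshachek.
Attach voice reflexive re- → regoyefeshachek.
Apply vowel harmony: regoyefeshachek → regeyefeshechek.
Vowel deletion: no change.

regeyefeshechek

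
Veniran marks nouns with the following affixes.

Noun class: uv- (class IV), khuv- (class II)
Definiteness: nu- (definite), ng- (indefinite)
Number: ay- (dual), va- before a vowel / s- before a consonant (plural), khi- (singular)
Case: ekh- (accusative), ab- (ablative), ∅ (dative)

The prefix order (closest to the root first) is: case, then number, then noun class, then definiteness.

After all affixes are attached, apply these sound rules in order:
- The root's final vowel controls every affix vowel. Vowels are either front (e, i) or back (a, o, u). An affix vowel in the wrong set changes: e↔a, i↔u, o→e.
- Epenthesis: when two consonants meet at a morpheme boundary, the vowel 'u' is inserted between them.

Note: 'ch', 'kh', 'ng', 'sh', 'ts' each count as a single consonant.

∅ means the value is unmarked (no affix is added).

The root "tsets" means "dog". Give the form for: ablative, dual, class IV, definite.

niiveyebutsets

Attach case ablative ab- → abtsets.
Attach number dual ay- → ayabtsets.
Attach noun class class IV uv- → uvayabtsets.
Attach definiteness definite nu- → nuuvayabtsets.
Apply vowel harmony: nuuvayabtsets → niiveyebtsets.
Apply epenthesis: niiveyebtsets → niiveyebutsets.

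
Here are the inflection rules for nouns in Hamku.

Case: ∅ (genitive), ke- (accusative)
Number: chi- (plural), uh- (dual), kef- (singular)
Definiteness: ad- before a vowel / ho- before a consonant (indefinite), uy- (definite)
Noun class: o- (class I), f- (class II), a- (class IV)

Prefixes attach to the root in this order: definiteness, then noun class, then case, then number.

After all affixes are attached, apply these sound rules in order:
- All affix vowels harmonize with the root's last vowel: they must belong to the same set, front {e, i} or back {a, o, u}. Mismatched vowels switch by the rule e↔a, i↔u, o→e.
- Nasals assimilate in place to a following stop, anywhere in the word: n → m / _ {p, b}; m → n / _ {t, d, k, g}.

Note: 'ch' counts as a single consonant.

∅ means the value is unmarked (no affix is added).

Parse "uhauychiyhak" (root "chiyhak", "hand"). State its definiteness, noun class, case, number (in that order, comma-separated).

definite, class IV, genitive, dual

Segment: uh-a-uy-chiyhak.
definiteness: uy- → definite.
noun class: a- → class IV.
case: ∅ → genitive.
number: uh- → dual.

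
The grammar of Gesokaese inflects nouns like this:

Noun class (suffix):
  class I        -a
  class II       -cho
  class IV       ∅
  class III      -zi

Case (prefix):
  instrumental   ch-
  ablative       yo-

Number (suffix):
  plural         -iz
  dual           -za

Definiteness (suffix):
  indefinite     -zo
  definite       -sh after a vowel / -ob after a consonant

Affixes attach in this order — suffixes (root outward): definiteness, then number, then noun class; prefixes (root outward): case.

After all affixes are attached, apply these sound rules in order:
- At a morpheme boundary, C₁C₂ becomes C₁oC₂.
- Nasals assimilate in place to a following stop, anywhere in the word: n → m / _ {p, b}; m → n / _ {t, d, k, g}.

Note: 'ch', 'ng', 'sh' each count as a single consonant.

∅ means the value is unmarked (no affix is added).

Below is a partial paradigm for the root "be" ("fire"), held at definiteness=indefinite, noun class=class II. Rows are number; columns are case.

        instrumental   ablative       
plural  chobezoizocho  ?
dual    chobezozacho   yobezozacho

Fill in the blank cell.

yobezoizocho

Attach case ablative yo- → yobe.
Attach definiteness indefinite -zo → yobezo.
Attach number plural -iz → yobezoiz.
Attach noun class class II -cho → yobezoizcho.
Apply epenthesis: yobezoizcho → yobezoizocho.
Nasal assimilation: no change.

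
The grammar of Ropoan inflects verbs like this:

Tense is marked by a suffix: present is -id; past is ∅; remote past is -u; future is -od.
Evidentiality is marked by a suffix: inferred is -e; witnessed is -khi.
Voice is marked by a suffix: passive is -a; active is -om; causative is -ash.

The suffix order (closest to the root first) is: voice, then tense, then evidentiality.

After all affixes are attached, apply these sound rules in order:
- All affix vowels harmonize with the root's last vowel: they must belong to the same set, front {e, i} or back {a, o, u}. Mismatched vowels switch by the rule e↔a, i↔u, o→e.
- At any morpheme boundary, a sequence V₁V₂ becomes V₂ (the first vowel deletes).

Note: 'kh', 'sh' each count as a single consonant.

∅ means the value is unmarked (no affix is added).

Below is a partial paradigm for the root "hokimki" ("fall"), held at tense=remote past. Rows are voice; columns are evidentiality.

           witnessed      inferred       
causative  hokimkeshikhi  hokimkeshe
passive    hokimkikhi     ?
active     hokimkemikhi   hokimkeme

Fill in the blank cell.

hokimke

Attach voice passive -a → hokimkia.
Attach tense remote past -u → hokimkiau.
Attach evidentiality inferred -e → hokimkiaue.
Apply vowel harmony: hokimkiaue → hokimkieie.
Apply vowel deletion: hokimkieie → hokimke.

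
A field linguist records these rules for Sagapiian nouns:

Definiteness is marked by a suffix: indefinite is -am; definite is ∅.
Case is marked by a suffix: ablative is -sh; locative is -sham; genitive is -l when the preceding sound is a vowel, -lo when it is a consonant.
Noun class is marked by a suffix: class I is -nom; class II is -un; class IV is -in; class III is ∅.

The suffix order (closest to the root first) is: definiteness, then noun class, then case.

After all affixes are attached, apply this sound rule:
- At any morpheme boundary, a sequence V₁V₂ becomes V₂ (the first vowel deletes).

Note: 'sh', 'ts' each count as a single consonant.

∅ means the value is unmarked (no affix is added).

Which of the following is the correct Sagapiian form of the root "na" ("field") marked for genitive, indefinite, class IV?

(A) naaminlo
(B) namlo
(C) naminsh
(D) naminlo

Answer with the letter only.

Attach definiteness indefinite -am → naam.
Attach noun class class IV -in → naamin.
Attach case genitive -lo (after consonant 'n') → naaminlo.
Apply vowel deletion: naaminlo → naminlo.
So the correct form is naminlo, option (D).
(C) naminsh is wrong: it uses ablative instead of genitive for case.
(A) naaminlo is wrong: it fails to apply the sound rule(s).
(B) namlo is wrong: it uses class III instead of class IV for noun class.

D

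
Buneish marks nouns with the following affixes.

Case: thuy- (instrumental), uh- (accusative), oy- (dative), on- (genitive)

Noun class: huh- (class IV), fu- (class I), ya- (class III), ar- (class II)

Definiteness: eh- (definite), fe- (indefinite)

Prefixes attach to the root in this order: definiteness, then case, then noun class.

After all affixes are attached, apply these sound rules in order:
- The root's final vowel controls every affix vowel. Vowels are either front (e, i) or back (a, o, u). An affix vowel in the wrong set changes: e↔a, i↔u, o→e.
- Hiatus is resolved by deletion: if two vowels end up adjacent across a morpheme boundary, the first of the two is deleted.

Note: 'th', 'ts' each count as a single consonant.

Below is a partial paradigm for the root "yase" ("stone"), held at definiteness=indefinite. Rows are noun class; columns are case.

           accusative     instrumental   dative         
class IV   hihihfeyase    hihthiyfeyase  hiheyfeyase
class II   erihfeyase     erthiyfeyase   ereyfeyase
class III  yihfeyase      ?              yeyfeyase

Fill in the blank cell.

yethiyfeyase

Attach definiteness indefinite fe- → feyase.
Attach case instrumental thuy- → thuyfeyase.
Attach noun class class III ya- → yathuyfeyase.
Apply vowel harmony: yathuyfeyase → yethiyfeyase.
Vowel deletion: no change.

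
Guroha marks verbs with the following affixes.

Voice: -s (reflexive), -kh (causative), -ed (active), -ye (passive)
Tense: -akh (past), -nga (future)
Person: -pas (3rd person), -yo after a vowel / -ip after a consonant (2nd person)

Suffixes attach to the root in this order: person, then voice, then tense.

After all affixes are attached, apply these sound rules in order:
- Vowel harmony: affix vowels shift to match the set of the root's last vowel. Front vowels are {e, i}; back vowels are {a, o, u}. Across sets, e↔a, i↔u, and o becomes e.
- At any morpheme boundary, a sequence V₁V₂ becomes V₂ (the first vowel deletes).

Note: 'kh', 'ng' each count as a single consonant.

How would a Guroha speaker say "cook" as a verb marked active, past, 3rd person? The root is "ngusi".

Attach person 3rd person -pas → ngusipas.
Attach voice active -ed → ngusipased.
Attach tense past -akh → ngusipasedakh.
Apply vowel harmony: ngusipasedakh → ngusipesedekh.
Vowel deletion: no change.

ngusipesedekh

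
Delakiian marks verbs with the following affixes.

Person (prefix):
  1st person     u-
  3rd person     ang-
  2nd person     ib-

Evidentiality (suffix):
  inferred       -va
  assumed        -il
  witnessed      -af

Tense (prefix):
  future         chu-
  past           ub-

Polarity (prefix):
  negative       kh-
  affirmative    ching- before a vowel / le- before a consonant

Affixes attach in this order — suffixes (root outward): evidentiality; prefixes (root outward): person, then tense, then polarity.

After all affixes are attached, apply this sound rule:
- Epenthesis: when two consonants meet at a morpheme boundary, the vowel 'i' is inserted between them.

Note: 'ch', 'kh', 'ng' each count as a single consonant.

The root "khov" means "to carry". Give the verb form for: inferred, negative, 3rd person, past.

khubangikhoviva

Attach person 3rd person ang- → angkhov.
Attach tense past ub- → ubangkhov.
Attach polarity negative kh- → khubangkhov.
Attach evidentiality inferred -va → khubangkhovva.
Apply epenthesis: khubangkhovva → khubangikhoviva.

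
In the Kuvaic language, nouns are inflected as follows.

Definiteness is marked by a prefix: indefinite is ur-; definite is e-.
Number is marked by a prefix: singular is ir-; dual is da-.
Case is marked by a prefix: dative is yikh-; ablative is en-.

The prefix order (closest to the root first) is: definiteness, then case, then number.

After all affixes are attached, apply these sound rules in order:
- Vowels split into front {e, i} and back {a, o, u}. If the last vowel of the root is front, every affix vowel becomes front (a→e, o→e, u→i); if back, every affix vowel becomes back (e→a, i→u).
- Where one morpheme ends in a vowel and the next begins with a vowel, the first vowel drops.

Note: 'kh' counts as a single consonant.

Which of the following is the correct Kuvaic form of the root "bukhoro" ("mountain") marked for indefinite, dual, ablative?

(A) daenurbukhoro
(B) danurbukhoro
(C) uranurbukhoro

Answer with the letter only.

B

Attach definiteness indefinite ur- → urbukhoro.
Attach case ablative en- → enurbukhoro.
Attach number dual da- → daenurbukhoro.
Apply vowel harmony: daenurbukhoro → daanurbukhoro.
Apply vowel deletion: daanurbukhoro → danurbukhoro.
So the correct form is danurbukhoro, option (B).
(A) daenurbukhoro is wrong: it fails to apply the sound rule(s).
(C) uranurbukhoro is wrong: it uses singular instead of dual for number.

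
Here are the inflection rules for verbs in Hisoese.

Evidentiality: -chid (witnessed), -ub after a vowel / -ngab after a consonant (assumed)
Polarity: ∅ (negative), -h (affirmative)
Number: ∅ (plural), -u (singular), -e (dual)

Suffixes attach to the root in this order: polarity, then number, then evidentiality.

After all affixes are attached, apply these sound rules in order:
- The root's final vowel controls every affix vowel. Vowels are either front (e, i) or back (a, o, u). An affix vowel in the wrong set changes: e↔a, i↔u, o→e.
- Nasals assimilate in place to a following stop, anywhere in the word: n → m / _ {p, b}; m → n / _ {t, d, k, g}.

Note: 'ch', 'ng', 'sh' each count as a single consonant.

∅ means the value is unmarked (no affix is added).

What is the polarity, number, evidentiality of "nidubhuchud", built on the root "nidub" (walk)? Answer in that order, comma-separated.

affirmative, singular, witnessed

Segment: nidub-h-u-chid.
polarity: -h → affirmative.
number: -u → singular.
evidentiality: -chid → witnessed.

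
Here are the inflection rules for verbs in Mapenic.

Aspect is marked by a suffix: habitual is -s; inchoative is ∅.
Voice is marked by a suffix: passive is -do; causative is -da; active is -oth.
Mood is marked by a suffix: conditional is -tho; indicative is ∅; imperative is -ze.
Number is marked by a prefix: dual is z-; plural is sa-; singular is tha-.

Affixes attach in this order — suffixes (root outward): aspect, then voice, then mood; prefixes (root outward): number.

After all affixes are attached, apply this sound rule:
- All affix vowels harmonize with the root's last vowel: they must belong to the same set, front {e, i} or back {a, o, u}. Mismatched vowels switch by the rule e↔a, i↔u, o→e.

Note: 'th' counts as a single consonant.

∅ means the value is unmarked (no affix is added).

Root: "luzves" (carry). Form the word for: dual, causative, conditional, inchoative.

aspect = inchoative: zero marking, form stays luzves.
Attach number dual z- → zluzves.
Attach voice causative -da → zluzvesda.
Attach mood conditional -tho → zluzvesdatho.
Apply vowel harmony: zluzvesdatho → zluzvesdethe.

zluzvesdethe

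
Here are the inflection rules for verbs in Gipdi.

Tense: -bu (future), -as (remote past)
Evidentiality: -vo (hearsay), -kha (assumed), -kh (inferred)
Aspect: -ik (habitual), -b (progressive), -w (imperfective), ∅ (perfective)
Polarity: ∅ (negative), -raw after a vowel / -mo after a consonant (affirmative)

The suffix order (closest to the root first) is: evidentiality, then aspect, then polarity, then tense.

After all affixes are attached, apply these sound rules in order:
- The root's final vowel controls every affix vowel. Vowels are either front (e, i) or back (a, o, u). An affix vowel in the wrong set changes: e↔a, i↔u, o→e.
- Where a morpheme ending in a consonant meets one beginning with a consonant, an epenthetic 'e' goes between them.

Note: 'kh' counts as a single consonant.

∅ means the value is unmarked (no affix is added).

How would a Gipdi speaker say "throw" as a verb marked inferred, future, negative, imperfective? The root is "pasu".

Attach evidentiality inferred -kh → pasukh.
Attach aspect imperfective -w → pasukhw.
polarity = negative: zero marking, form stays pasukhw.
Attach tense future -bu → pasukhwbu.
Vowel harmony: no change.
Apply epenthesis: pasukhwbu → pasukhewebu.

pasukhewebu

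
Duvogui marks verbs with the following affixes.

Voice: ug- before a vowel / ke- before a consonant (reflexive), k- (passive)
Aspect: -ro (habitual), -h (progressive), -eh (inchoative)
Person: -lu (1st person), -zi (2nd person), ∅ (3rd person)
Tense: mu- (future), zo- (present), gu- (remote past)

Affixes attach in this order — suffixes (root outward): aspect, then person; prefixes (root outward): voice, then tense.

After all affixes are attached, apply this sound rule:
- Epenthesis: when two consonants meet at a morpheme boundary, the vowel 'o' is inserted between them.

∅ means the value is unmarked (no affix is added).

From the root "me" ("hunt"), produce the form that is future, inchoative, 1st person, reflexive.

Attach aspect inchoative -eh → meeh.
Attach voice reflexive ke- (before consonant 'm') → kemeeh.
Attach person 1st person -lu → kemeehlu.
Attach tense future mu- → mukemeehlu.
Apply epenthesis: mukemeehlu → mukemeeholu.

mukemeeholu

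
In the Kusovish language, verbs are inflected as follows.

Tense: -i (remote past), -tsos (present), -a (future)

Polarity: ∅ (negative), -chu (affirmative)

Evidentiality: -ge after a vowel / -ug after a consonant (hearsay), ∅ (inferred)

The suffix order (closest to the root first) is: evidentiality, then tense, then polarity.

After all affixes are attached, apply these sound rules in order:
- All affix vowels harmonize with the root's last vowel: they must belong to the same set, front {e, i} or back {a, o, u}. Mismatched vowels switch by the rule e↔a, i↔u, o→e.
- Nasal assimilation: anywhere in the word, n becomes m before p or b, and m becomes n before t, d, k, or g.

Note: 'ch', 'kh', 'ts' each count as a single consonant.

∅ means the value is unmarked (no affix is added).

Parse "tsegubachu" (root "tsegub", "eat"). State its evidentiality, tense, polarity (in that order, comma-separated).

inferred, future, affirmative

Segment: tsegub-a-chu.
evidentiality: ∅ → inferred.
tense: -a → future.
polarity: -chu → affirmative.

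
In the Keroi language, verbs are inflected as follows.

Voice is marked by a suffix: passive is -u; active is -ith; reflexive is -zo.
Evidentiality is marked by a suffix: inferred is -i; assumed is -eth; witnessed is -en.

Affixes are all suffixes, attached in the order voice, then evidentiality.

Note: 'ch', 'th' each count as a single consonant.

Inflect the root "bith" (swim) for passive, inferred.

bithui

Attach voice passive -u → bithu.
Attach evidentiality inferred -i → bithui.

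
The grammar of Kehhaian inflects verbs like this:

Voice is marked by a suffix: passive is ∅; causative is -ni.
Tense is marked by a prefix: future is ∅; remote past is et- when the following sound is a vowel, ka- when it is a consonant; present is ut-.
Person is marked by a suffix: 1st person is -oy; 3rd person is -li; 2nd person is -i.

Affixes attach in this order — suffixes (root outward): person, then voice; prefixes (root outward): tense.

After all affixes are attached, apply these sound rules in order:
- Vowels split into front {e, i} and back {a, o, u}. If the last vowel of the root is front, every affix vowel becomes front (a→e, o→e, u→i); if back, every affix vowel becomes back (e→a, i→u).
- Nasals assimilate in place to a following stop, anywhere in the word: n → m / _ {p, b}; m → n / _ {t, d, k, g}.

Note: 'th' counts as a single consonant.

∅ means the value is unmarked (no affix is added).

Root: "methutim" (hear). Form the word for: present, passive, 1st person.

itmethutimey

Attach person 1st person -oy → methutimoy.
voice = passive: zero marking, form stays methutimoy.
Attach tense present ut- → utmethutimoy.
Apply vowel harmony: utmethutimoy → itmethutimey.
Nasal assimilation: no change.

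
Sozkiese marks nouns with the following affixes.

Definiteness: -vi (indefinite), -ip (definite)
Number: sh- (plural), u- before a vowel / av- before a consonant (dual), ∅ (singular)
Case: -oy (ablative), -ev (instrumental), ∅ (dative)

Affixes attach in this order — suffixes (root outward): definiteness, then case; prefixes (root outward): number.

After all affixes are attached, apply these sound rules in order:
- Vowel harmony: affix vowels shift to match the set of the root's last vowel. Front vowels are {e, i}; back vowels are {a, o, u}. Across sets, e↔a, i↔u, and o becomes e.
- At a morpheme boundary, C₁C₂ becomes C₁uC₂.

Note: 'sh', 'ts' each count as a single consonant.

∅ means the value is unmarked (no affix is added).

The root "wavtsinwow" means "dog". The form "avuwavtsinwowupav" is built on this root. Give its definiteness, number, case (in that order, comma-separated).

Segment: av-wavtsinwow-ip-ev.
definiteness: -ip → definite.
number: u/av- → dual.
case: -ev → instrumental.

definite, dual, instrumental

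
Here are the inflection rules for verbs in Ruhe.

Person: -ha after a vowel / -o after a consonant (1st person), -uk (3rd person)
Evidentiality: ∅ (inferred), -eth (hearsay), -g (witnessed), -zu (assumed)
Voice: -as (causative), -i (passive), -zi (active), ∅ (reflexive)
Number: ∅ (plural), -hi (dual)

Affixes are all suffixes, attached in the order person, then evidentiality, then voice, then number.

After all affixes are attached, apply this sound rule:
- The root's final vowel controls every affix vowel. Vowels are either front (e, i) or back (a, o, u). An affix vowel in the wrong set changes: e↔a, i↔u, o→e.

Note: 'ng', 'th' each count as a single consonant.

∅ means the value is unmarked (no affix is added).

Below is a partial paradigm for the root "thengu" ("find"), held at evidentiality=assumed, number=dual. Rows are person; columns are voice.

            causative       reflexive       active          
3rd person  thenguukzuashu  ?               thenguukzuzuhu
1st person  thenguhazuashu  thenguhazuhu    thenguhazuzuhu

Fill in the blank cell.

thenguukzuhu

Attach person 3rd person -uk → thenguuk.
Attach evidentiality assumed -zu → thenguukzu.
voice = reflexive: zero marking, form stays thenguukzu.
Attach number dual -hi → thenguukzuhi.
Apply vowel harmony: thenguukzuhi → thenguukzuhu.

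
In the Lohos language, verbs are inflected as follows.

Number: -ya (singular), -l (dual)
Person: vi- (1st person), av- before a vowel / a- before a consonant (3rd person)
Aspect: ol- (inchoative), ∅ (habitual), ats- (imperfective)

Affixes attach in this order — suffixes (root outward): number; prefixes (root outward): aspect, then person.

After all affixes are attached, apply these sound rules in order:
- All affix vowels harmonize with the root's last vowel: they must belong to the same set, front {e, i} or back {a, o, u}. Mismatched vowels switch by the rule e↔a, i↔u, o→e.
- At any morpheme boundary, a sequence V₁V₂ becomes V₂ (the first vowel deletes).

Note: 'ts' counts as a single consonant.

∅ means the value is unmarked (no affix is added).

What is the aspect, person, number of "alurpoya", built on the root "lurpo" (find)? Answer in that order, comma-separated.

Segment: a-lurpo-ya.
aspect: ∅ → habitual.
person: av/a- → 3rd person.
number: -ya → singular.

habitual, 3rd person, singular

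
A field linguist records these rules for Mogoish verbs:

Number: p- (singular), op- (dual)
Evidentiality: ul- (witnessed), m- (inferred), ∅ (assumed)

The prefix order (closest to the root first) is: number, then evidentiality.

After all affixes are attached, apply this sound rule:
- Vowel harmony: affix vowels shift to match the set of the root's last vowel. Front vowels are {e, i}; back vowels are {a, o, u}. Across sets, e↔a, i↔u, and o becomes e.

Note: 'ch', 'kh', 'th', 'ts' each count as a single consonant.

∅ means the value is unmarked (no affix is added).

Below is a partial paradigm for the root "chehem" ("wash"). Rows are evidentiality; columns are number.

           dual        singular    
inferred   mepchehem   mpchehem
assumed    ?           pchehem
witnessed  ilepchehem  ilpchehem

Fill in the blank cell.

epchehem

Attach number dual op- → opchehem.
evidentiality = assumed: zero marking, form stays opchehem.
Apply vowel harmony: opchehem → epchehem.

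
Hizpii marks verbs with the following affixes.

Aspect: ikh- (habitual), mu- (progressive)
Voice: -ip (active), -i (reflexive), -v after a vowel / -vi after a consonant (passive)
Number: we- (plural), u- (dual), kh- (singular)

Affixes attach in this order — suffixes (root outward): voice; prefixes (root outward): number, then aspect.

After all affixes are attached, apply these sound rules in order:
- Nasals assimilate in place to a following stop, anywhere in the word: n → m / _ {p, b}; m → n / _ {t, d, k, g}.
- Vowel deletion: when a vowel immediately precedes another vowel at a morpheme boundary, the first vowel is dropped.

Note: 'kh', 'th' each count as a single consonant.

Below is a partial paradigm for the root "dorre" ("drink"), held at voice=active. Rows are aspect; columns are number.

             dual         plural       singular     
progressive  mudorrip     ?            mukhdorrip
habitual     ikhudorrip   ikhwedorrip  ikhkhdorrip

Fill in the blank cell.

Attach number plural we- → wedorre.
Attach voice active -ip → wedorreip.
Attach aspect progressive mu- → muwedorreip.
Nasal assimilation: no change.
Apply vowel deletion: muwedorreip → muwedorrip.

muwedorrip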